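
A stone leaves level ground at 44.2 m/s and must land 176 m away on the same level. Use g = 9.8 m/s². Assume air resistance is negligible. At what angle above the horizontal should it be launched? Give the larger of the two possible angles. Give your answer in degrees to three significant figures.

59.0°

From R = (v₀²/g) sin 2θ: sin 2θ = 9.80 × 176 / 1953.6 = 0.8829.
2θ = 61.99° or 180° − 61.99° = 118.0°, so θ = 30.99° or 59.01°.
The larger angle is 59.01°.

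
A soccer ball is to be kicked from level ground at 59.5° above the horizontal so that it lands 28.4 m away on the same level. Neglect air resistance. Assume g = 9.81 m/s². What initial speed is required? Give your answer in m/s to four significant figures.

17.85 m/s

From R = (v₀² / g) sin 2θ: v₀ = √(gR / sin 2θ).
v₀ = √(9.81 × 28.4 / sin 119.0°) = √(278.6 / 0.8746) = √318.54 = 17.85 m/s.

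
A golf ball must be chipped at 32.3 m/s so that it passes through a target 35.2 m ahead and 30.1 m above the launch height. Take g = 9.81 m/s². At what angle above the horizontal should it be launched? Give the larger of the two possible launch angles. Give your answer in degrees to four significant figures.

78.09°

Trajectory: y = x tanθ − g x² (1 + tan²θ)/(2v₀²). With x = 35.2, y = 30.1, v₀ = 32.3, g = 9.81:
5.825 tan²θ − 35.2 tanθ + (35.93) = 0.
tanθ = [35.2 ± √(35.2² − 4 × 5.825 × (35.93))] / (2 × 5.825) = (35.2 ± 20.05) / 11.65, giving tanθ = 1.301 or 4.742.
θ = 52.44° or 78.09°; the larger is 78.09°.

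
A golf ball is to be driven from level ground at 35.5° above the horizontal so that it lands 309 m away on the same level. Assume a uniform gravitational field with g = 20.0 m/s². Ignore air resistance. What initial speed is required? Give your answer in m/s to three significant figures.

From R = (v₀² / g) sin 2θ: v₀ = √(gR / sin 2θ).
v₀ = √(20.0 × 309 / sin 71.00°) = √(6180 / 0.9455) = √6536.1 = 80.85 m/s.

80.8 m/s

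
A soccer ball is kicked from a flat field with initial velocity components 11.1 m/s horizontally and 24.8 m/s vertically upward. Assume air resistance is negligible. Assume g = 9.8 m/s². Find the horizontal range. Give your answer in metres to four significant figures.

56.18 m

Flight time T = 2 v_y0 / g = 5.061 s.
Range: R = vₓ T = 11.10 × 5.061 = 56.18 m.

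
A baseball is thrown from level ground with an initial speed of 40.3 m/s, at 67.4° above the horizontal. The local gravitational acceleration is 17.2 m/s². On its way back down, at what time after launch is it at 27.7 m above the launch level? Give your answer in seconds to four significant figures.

Components: vₓ = 40.30 cos 67.4° = 15.49 m/s, v_y0 = 40.30 sin 67.4° = 37.21 m/s.
Set y = v_y0 t − ½ g t² = 27.7: 8.600 t² − 37.21 t + 27.7 = 0.
t = [37.21 ± √(37.21² − 2·17.2·27.7)] / 17.2 = (37.21 ± 20.77) / 17.2, so t = 0.9556 s or t = 3.371 s.
The descending-branch root is 3.371 s.

3.371 s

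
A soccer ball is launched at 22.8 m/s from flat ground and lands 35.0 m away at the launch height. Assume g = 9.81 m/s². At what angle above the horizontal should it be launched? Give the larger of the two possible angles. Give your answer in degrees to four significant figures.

69.33°

R = v₀² sin 2θ / g gives sin 2θ = gR/v₀² = 9.81·35.0/22.8² = 0.6605.
2θ = 41.34° or 180° − 41.34° = 138.7°, so θ = 20.67° or 69.33°.
The larger angle is 69.33°.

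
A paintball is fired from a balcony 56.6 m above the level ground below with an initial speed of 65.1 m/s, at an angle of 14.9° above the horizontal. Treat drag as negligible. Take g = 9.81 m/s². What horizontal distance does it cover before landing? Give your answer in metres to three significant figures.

347 m

Resolve: vₓ = 65.10 cos 14.9° = 62.91 m/s and v_y0 = 65.10 sin 14.9° = 16.74 m/s.
With up positive and y = 0 at the ground: y(t) = 56.6 + (16.74) t − 4.905 t². Setting y = 0 and taking the positive root: t = [16.74 + √(16.74² + 2·9.81·56.6)] / 9.81 = (16.74 + 37.29) / 9.81 = 5.508 s.
Horizontal distance: R = vₓ t = 62.91 × 5.508 = 346.5 m.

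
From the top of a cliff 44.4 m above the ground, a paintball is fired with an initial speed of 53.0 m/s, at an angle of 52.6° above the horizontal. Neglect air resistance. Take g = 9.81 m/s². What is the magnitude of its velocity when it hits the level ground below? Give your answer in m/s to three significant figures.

60.7 m/s

Resolve: vₓ = 53.00 cos 52.6° = 32.19 m/s and v_y0 = 53.00 sin 52.6° = 42.10 m/s.
With up positive and y = 0 at the ground: y(t) = 44.4 + (42.10) t − 4.905 t². Setting y = 0 and taking the positive root: t = [42.10 + √(42.10² + 2·9.81·44.4)] / 9.81 = (42.10 + 51.42) / 9.81 = 9.533 s.
Vertical velocity at impact: v_y = v_y0 − g t = 42.10 − 9.81 × 9.533 = −51.42 m/s.
Speed: |v| = √(vₓ² + v_y²) = √(32.19² + 51.42²) = 60.66 m/s.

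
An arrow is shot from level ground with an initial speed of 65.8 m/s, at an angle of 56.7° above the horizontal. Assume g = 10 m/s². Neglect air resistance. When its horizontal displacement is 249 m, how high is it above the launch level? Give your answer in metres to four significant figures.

vₓ = 65.80 cos 56.7° = 36.13 m/s; v_y0 = 65.80 sin 56.7° = 55.00 m/s.
x = vₓ t ⇒ t = 249/36.13 = 6.893 s.
Height: y = v_y0 t − ½ g t² = 55.00 × 6.893 − 5.000 × 6.893² = 379.1 − 237.5 = 141.5 m.

141.5 m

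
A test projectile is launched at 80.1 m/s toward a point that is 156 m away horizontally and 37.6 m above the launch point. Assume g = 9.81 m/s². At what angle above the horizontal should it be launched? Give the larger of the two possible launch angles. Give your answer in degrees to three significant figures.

82.9°

Trajectory: y = x tanθ − g x² (1 + tan²θ)/(2v₀²). With x = 156, y = 37.6, v₀ = 80.1, g = 9.81:
18.60 tan²θ − 156 tanθ + (56.20) = 0.
tanθ = [156 ± √(156² − 4 × 18.60 × (56.20))] / (2 × 18.60) = (156 ± 142.0) / 37.21, giving tanθ = 0.3773 or 8.008.
θ = 20.67° or 82.88°; the larger is 82.88°.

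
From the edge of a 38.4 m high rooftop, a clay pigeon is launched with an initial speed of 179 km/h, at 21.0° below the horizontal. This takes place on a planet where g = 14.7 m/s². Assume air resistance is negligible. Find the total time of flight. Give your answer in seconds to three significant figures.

Convert: 179 km/h = 179/3.6 = 49.72 m/s.
Components: vₓ = 49.72 cos 21.0° = 46.42 m/s, v_y0 = −17.82 m/s (downward).
With up positive and y = 0 at the ground: y(t) = 38.4 + (−17.82) t − 7.350 t². Setting y = 0 and taking the positive root: t = [−17.82 + √(17.82² + 2·14.7·38.4)] / 14.7 = (−17.82 + 38.03) / 14.7 = 1.375 s.

1.38 s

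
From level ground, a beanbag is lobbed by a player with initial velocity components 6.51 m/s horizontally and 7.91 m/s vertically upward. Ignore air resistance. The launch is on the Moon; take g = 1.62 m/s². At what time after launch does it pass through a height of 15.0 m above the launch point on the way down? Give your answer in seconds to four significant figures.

7.190 s

Set y = v_y0 t − ½ g t² = 15.0: 0.8100 t² − 7.910 t + 15.0 = 0.
t = [7.910 ± √(7.910² − 2·1.62·15.0)] / 1.62 = (7.910 ± 3.737) / 1.62, so t = 2.576 s or t = 7.190 s.
The descending-branch root is 7.190 s.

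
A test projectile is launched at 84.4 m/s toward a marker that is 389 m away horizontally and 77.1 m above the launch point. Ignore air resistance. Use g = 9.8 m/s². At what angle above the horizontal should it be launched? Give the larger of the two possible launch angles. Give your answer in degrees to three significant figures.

Trajectory: y = x tanθ − g x² (1 + tan²θ)/(2v₀²). With x = 389, y = 77.1, v₀ = 84.4, g = 9.80:
104.1 tan²θ − 389 tanθ + (181.2) = 0.
tanθ = [389 ± √(389² − 4 × 104.1 × (181.2))] / (2 × 104.1) = (389 ± 275.5) / 208.2, giving tanθ = 0.5454 or 3.192.
θ = 28.61° or 72.60°; the larger is 72.60°.

72.6°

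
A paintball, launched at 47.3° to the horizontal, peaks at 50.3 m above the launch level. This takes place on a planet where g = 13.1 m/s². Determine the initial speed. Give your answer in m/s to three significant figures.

49.4 m/s

At the peak v_y = 0, so v_y0 = √(2gH) = √(2 × 13.1 × 50.3) = 36.30 m/s.
v_y0 = v₀ sin θ ⇒ v₀ = 36.30 / sin 47.3° = 49.40 m/s.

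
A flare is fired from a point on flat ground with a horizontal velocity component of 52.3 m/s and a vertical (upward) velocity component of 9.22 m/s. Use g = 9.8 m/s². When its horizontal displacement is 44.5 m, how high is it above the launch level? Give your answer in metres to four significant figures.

x = vₓ t ⇒ t = 44.5/52.30 = 0.8509 s.
Height: y = v_y0 t − ½ g t² = 9.220 × 0.8509 − 4.900 × 0.8509² = 7.845 − 3.547 = 4.298 m.

4.298 m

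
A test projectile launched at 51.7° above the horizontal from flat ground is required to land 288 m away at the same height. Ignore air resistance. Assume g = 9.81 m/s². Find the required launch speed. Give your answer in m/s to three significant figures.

Level-ground range: R = v₀² sin(2θ)/g, so v₀ = √(gR / sin 2θ).
v₀ = √(9.81 × 288 / sin 103.4°) = √(2825 / 0.9728) = √2904.3 = 53.89 m/s.

53.9 m/s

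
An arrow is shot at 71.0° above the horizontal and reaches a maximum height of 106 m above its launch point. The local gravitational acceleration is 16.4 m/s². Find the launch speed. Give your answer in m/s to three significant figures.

62.4 m/s

At the peak v_y = 0, so v_y0 = √(2gH) = √(2 × 16.4 × 106) = 58.96 m/s.
v_y0 = v₀ sin θ ⇒ v₀ = 58.96 / sin 71.0° = 62.36 m/s.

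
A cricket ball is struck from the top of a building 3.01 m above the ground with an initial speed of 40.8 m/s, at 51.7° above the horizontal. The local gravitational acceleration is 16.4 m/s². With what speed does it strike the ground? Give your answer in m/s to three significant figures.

42.0 m/s

Components: vₓ = 40.80 cos 51.7° = 25.29 m/s, v_y0 = 40.80 sin 51.7° = 32.02 m/s.
The projectile lands when y = 3.01 + (32.02) t − ½·16.4·t² = 0. Positive root: t = (32.02 + √(32.02² + 2·16.4·3.01)) / 16.4 = (32.02 + 33.53) / 16.4 = 3.997 s.
Vertical velocity at impact: v_y = v_y0 − g t = 32.02 − 16.4 × 3.997 = −33.53 m/s.
Speed: |v| = √(vₓ² + v_y²) = √(25.29² + 33.53²) = 41.99 m/s.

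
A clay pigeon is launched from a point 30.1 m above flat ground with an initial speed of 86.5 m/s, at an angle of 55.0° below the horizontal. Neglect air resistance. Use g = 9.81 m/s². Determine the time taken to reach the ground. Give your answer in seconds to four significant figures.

0.4130 s

vₓ = 86.50 cos 55.0° = 49.61 m/s; v_y0 = −70.86 m/s (downward).
With up positive and y = 0 at the ground: y(t) = 30.1 + (−70.86) t − 4.905 t². Setting y = 0 and taking the positive root: t = [−70.86 + √(70.86² + 2·9.81·30.1)] / 9.81 = (−70.86 + 74.91) / 9.81 = 0.4130 s.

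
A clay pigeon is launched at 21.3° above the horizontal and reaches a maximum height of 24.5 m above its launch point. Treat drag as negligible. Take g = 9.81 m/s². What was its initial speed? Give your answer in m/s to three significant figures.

60.4 m/s

At the peak v_y = 0, so v_y0 = √(2gH) = √(2 × 9.81 × 24.5) = 21.92 m/s.
v_y0 = v₀ sin θ ⇒ v₀ = 21.92 / sin 21.3° = 60.36 m/s.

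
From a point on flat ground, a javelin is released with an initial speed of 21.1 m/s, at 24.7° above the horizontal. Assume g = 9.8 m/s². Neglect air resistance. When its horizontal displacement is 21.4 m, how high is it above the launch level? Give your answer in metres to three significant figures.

Components: vₓ = 21.10 cos 24.7° = 19.17 m/s, v_y0 = 21.10 sin 24.7° = 8.817 m/s.
x = vₓ t ⇒ t = 21.4/19.17 = 1.116 s.
Height: y = v_y0 t − ½ g t² = 8.817 × 1.116 − 4.900 × 1.116² = 9.843 − 6.107 = 3.736 m.

3.74 m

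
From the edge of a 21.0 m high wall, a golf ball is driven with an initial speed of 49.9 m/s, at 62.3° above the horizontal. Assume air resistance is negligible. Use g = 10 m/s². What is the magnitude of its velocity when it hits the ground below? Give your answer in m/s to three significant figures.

vₓ = 49.90 cos 62.3° = 23.20 m/s; v_y0 = 49.90 sin 62.3° = 44.18 m/s.
Vertical motion (up positive, ground at y = 0): 5.000 t² − (44.18) t − 21.0 = 0, so t = (44.18 + √(44.18² + 2·10.0·21.0)) / 10.0 = (44.18 + 48.70) / 10.0 = 9.288 s.
Vertical velocity at impact: v_y = v_y0 − g t = 44.18 − 10.0 × 9.288 = −48.70 m/s.
Speed: |v| = √(vₓ² + v_y²) = √(23.20² + 48.70²) = 53.94 m/s.

53.9 m/s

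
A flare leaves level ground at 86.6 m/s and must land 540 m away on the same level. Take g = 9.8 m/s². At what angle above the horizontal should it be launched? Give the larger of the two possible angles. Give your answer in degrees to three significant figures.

From R = (v₀²/g) sin 2θ: sin 2θ = 9.80 × 540 / 7499.6 = 0.7056.
2θ = 44.88° or 180° − 44.88° = 135.1°, so θ = 22.44° or 67.56°.
The larger angle is 67.56°.

67.6°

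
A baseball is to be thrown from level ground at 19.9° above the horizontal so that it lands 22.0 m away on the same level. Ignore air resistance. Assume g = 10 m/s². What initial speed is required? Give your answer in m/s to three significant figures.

18.5 m/s

From R = (v₀² / g) sin 2θ: v₀ = √(gR / sin 2θ).
v₀ = √(10.0 × 22.0 / sin 39.80°) = √(220.0 / 0.6401) = √343.69 = 18.54 m/s.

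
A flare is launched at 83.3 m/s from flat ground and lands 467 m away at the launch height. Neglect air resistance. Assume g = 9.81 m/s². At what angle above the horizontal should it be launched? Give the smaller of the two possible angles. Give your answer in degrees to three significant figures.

R = v₀² sin 2θ / g gives sin 2θ = gR/v₀² = 9.81·467/83.3² = 0.6602.
2θ = 41.32° or 180° − 41.32° = 138.7°, so θ = 20.66° or 69.34°.
The smaller angle is 20.66°.

20.7°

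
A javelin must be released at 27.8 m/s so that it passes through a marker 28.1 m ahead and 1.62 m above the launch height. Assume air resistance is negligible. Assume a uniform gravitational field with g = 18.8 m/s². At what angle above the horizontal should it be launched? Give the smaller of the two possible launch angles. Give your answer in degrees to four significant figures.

Trajectory: y = x tanθ − g x² (1 + tan²θ)/(2v₀²). With x = 28.1, y = 1.62, v₀ = 27.8, g = 18.8:
9.604 tan²θ − 28.1 tanθ + (11.22) = 0.
tanθ = [28.1 ± √(28.1² − 4 × 9.604 × (11.22))] / (2 × 9.604) = (28.1 ± 18.93) / 19.21, giving tanθ = 0.4773 or 2.449.
θ = 25.51° or 67.78°; the smaller is 25.51°.

25.51°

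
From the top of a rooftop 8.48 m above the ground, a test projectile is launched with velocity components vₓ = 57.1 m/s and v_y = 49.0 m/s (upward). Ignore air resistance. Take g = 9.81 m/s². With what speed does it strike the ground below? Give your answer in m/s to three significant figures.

76.3 m/s

Vertical motion (up positive, ground at y = 0): 4.905 t² − (49.00) t − 8.48 = 0, so t = (49.00 + √(49.00² + 2·9.81·8.48)) / 9.81 = (49.00 + 50.67) / 9.81 = 10.16 s.
Vertical velocity at impact: v_y = v_y0 − g t = 49.00 − 9.81 × 10.16 = −50.67 m/s.
Speed: |v| = √(vₓ² + v_y²) = √(57.10² + 50.67²) = 76.34 m/s.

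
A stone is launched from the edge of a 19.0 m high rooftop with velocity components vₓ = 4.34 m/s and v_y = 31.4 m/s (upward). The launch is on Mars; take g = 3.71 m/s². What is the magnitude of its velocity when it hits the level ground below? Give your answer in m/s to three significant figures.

33.8 m/s

The projectile lands when y = 19.0 + (31.40) t − ½·3.71·t² = 0. Positive root: t = (31.40 + √(31.40² + 2·3.71·19.0)) / 3.71 = (31.40 + 33.57) / 3.71 = 17.51 s.
Vertical velocity at impact: v_y = v_y0 − g t = 31.40 − 3.71 × 17.51 = −33.57 m/s.
Speed: |v| = √(vₓ² + v_y²) = √(4.340² + 33.57²) = 33.85 m/s.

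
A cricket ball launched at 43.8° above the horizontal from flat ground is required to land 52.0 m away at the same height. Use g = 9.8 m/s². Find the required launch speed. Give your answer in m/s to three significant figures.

On level ground R = v₀² sin 2θ / g ⇒ v₀ = √(gR / sin 2θ).
v₀ = √(9.80 × 52.0 / sin 87.60°) = √(509.6 / 0.9991) = √510.05 = 22.58 m/s.

22.6 m/s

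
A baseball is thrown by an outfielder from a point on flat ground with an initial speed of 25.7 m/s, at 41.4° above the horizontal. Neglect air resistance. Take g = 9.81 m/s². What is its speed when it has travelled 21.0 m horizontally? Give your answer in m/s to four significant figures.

20.28 m/s

Components: vₓ = 25.70 cos 41.4° = 19.28 m/s, v_y0 = 25.70 sin 41.4° = 17.00 m/s.
x = vₓ t ⇒ t = 21.0/19.28 = 1.089 s.
Vertical velocity there: v_y = v_y0 − g t = 17.00 − 9.81 × 1.089 = 6.309 m/s.
Speed: √(vₓ² + v_y²) = √(19.28² + 6.309²) = 20.28 m/s.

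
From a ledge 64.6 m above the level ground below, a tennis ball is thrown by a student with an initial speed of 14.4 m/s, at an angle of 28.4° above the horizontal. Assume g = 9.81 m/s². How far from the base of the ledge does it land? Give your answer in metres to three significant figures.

Horizontal component vₓ = 14.40 cos 28.4° = 12.67 m/s; vertical v_y0 = 14.40 sin 28.4° = 6.849 m/s.
The projectile lands when y = 64.6 + (6.849) t − ½·9.81·t² = 0. Positive root: t = (6.849 + √(6.849² + 2·9.81·64.6)) / 9.81 = (6.849 + 36.25) / 9.81 = 4.394 s.
Horizontal distance: R = vₓ t = 12.67 × 4.394 = 55.66 m.

55.7 m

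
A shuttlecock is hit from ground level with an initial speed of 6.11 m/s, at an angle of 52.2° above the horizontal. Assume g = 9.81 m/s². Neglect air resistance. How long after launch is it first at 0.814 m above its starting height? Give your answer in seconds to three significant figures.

vₓ = 6.110 cos 52.2° = 3.745 m/s; v_y0 = 6.110 sin 52.2° = 4.828 m/s.
Set y = v_y0 t − ½ g t² = 0.814: 4.905 t² − 4.828 t + 0.814 = 0.
Quadratic formula: t = (4.828 ± √7.3374) / 9.81 = (4.828 ± 2.709) / 9.81 → t = 0.2160 s or 0.7683 s.
The first (ascending) time is 0.2160 s.

0.216 s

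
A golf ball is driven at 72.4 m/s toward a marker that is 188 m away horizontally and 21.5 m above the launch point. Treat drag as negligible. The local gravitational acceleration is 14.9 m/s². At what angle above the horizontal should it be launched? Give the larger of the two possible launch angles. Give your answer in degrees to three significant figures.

Trajectory: y = x tanθ − g x² (1 + tan²θ)/(2v₀²). With x = 188, y = 21.5, v₀ = 72.4, g = 14.9:
50.23 tan²θ − 188 tanθ + (71.73) = 0.
tanθ = [188 ± √(188² − 4 × 50.23 × (71.73))] / (2 × 50.23) = (188 ± 144.7) / 100.5, giving tanθ = 0.4313 or 3.311.
θ = 23.33° or 73.20°; the larger is 73.20°.

73.2°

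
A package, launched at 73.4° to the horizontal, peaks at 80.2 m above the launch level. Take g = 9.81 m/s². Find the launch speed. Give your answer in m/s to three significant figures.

At the peak v_y = 0, so v_y0 = √(2gH) = √(2 × 9.81 × 80.2) = 39.67 m/s.
v_y0 = v₀ sin θ ⇒ v₀ = 39.67 / sin 73.4° = 41.39 m/s.

41.4 m/s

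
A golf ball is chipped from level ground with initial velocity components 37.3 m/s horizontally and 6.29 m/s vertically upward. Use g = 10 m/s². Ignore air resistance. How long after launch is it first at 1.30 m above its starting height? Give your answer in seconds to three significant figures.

Set y = v_y0 t − ½ g t² = 1.30: 5.000 t² − 6.290 t + 1.30 = 0.
t = [6.290 ± √(6.290² − 2·10.0·1.30)] / 10.0 = (6.290 ± 3.683) / 10.0, so t = 0.2607 s or t = 0.9973 s.
The first (ascending) time is 0.2607 s.

0.261 s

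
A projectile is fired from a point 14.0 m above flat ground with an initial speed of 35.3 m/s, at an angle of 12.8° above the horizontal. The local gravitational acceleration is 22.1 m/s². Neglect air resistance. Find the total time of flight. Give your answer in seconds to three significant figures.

1.53 s

Components: vₓ = 35.30 cos 12.8° = 34.42 m/s, v_y0 = 35.30 sin 12.8° = 7.821 m/s.
The projectile lands when y = 14.0 + (7.821) t − ½·22.1·t² = 0. Positive root: t = (7.821 + √(7.821² + 2·22.1·14.0)) / 22.1 = (7.821 + 26.08) / 22.1 = 1.534 s.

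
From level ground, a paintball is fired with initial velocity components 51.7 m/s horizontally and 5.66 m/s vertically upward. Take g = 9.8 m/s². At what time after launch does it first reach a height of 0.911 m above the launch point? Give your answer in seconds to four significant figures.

Height y(t) = 5.660 t − 4.900 t² = 0.911 gives 4.900 t² − 5.660 t + 0.911 = 0.
Quadratic formula: t = (5.660 ± √14.180) / 9.80 = (5.660 ± 3.766) / 9.80 → t = 0.1933 s or 0.9618 s.
The first (ascending) time is 0.1933 s.

0.1933 s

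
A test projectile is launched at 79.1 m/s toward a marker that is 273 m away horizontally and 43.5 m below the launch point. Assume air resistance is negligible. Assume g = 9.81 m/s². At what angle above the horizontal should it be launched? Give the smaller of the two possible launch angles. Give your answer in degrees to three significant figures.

Trajectory: y = x tanθ − g x² (1 + tan²θ)/(2v₀²). With x = 273, y = −43.5, v₀ = 79.1, g = 9.81:
58.43 tan²θ − 273 tanθ + (14.93) = 0.
tanθ = [273 ± √(273² − 4 × 58.43 × (14.93))] / (2 × 58.43) = (273 ± 266.5) / 116.9, giving tanθ = 0.05533 or 4.617.
θ = 3.167° or 77.78°; the smaller is 3.167°.

3.17°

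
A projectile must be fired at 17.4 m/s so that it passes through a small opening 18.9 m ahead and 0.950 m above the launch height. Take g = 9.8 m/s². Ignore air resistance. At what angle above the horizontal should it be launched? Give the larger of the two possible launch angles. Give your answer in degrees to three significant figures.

Trajectory: y = x tanθ − g x² (1 + tan²θ)/(2v₀²). With x = 18.9, y = 0.950, v₀ = 17.4, g = 9.80:
5.781 tan²θ − 18.9 tanθ + (6.731) = 0.
tanθ = [18.9 ± √(18.9² − 4 × 5.781 × (6.731))] / (2 × 5.781) = (18.9 ± 14.20) / 11.56, giving tanθ = 0.4068 or 2.862.
θ = 22.13° or 70.74°; the larger is 70.74°.

70.7°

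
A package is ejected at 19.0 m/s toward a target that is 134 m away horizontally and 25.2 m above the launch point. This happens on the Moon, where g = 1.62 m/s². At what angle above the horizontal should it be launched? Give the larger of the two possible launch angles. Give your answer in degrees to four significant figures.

69.89°

Trajectory: y = x tanθ − g x² (1 + tan²θ)/(2v₀²). With x = 134, y = 25.2, v₀ = 19.0, g = 1.62:
40.29 tan²θ − 134 tanθ + (65.49) = 0.
tanθ = [134 ± √(134² − 4 × 40.29 × (65.49))] / (2 × 40.29) = (134 ± 86.03) / 80.58, giving tanθ = 0.5953 or 2.731.
θ = 30.76° or 69.89°; the larger is 69.89°.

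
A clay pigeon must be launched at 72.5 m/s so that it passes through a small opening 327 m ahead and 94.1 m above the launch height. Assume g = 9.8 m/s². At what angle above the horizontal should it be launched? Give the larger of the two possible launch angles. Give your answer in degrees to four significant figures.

68.23°

Trajectory: y = x tanθ − g x² (1 + tan²θ)/(2v₀²). With x = 327, y = 94.1, v₀ = 72.5, g = 9.80:
99.68 tan²θ − 327 tanθ + (193.8) = 0.
tanθ = [327 ± √(327² − 4 × 99.68 × (193.8))] / (2 × 99.68) = (327 ± 172.2) / 199.4, giving tanθ = 0.7763 or 2.504.
θ = 37.82° or 68.23°; the larger is 68.23°.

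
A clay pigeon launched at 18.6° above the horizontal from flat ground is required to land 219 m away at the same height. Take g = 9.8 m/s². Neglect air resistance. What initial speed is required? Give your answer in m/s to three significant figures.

59.6 m/s

On level ground R = v₀² sin 2θ / g ⇒ v₀ = √(gR / sin 2θ).
v₀ = √(9.80 × 219 / sin 37.20°) = √(2146 / 0.6046) = √3549.8 = 59.58 m/s.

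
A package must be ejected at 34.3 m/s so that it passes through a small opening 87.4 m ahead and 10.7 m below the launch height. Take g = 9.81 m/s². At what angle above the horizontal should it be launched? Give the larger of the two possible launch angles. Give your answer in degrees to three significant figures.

Trajectory: y = x tanθ − g x² (1 + tan²θ)/(2v₀²). With x = 87.4, y = −10.7, v₀ = 34.3, g = 9.81:
31.85 tan²θ − 87.4 tanθ + (21.15) = 0.
tanθ = [87.4 ± √(87.4² − 4 × 31.85 × (21.15))] / (2 × 31.85) = (87.4 ± 70.32) / 63.69, giving tanθ = 0.2682 or 2.476.
θ = 15.01° or 68.01°; the larger is 68.01°.

68.0°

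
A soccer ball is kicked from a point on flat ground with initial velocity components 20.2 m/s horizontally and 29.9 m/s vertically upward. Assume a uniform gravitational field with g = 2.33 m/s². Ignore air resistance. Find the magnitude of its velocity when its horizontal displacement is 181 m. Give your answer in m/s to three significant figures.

22.1 m/s

At x = 181 m, t = x/vₓ = 181/20.20 = 8.960 s.
Vertical velocity there: v_y = v_y0 − g t = 29.90 − 2.33 × 8.960 = 9.022 m/s.
Speed: √(vₓ² + v_y²) = √(20.20² + 9.022²) = 22.12 m/s.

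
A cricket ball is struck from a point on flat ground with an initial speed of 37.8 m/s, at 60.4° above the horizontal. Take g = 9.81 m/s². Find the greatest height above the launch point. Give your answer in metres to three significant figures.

55.1 m

Horizontal component vₓ = 37.80 cos 60.4° = 18.67 m/s; vertical v_y0 = 37.80 sin 60.4° = 32.87 m/s.
At the apex v_y = 0, so H = v_y0²/(2g) = 32.87²/19.62 = 55.06 m.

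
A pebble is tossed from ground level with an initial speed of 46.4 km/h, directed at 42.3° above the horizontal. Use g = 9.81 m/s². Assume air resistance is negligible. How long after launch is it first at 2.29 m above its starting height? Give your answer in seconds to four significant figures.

0.3230 s

Convert: 46.4 km/h = 46.4/3.6 = 12.89 m/s.
Horizontal component vₓ = 12.89 cos 42.3° = 9.533 m/s; vertical v_y0 = 12.89 sin 42.3° = 8.674 m/s.
Height y(t) = 8.674 t − 4.905 t² = 2.29 gives 4.905 t² − 8.674 t + 2.29 = 0.
Quadratic formula: t = (8.674 ± √30.315) / 9.81 = (8.674 ± 5.506) / 9.81 → t = 0.3230 s or 1.445 s.
The first (ascending) time is 0.3230 s.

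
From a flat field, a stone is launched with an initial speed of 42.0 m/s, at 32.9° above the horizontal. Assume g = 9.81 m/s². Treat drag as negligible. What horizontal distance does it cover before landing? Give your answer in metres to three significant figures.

164 m

vₓ = 42.00 cos 32.9° = 35.26 m/s; v_y0 = 42.00 sin 32.9° = 22.81 m/s.
Time aloft: T = 2 v_y0 / g = 2 × 22.81 / 9.81 = 4.651 s.
Range: R = vₓ T = 35.26 × 4.651 = 164.0 m.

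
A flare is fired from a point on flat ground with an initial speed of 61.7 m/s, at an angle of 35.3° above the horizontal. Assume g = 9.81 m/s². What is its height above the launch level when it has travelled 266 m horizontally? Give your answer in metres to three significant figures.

vₓ = 61.70 cos 35.3° = 50.36 m/s; v_y0 = 61.70 sin 35.3° = 35.65 m/s.
At x = 266 m, t = x/vₓ = 266/50.36 = 5.282 s.
Height: y = v_y0 t − ½ g t² = 35.65 × 5.282 − 4.905 × 5.282² = 188.3 − 136.9 = 51.47 m.

51.5 m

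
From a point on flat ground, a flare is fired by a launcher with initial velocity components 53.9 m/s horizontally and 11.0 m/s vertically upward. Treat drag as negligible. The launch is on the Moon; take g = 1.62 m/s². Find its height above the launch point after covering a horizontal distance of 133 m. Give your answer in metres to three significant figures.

22.2 m

At x = 133 m, t = x/vₓ = 133/53.90 = 2.468 s.
Height: y = v_y0 t − ½ g t² = 11.00 × 2.468 − 0.8100 × 2.468² = 27.14 − 4.932 = 22.21 m.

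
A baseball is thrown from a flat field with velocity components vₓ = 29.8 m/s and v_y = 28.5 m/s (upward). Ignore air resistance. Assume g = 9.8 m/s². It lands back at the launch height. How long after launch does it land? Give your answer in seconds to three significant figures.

5.82 s

Landing at launch height ⇒ T = 2 v_y0 / g = 2 × 28.50 / 9.80 = 5.816 s.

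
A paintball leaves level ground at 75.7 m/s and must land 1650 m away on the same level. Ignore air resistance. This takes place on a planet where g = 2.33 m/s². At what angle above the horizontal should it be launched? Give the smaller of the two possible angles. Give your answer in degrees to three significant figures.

From R = (v₀²/g) sin 2θ: sin 2θ = 2.33 × 1650 / 5730.5 = 0.6709.
2θ = 42.14° or 180° − 42.14° = 137.9°, so θ = 21.07° or 68.93°.
The smaller angle is 21.07°.

21.1°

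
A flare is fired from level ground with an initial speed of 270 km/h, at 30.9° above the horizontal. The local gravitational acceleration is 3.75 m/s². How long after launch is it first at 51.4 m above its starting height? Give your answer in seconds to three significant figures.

Convert: 270 km/h = 270/3.6 = 75.00 m/s.
vₓ = 75.00 cos 30.9° = 64.35 m/s; v_y0 = 75.00 sin 30.9° = 38.52 m/s.
Height y(t) = 38.52 t − 1.875 t² = 51.4 gives 1.875 t² − 38.52 t + 51.4 = 0.
t = [38.52 ± √(38.52² − 2·3.75·51.4)] / 3.75 = (38.52 ± 33.14) / 3.75, so t = 1.435 s or t = 19.11 s.
The first (ascending) time is 1.435 s.

1.43 s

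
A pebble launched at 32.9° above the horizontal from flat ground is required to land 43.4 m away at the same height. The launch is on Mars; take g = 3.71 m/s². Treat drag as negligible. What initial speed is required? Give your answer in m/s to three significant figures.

On level ground R = v₀² sin 2θ / g ⇒ v₀ = √(gR / sin 2θ).
v₀ = √(3.71 × 43.4 / sin 65.80°) = √(161.0 / 0.9121) = √176.53 = 13.29 m/s.

13.3 m/s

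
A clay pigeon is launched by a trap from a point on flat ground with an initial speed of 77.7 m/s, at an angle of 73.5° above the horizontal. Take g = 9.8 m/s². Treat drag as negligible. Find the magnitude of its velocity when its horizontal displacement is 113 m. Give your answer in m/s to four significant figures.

Resolve: vₓ = 77.70 cos 73.5° = 22.07 m/s and v_y0 = 77.70 sin 73.5° = 74.50 m/s.
x = vₓ t ⇒ t = 113/22.07 = 5.121 s.
Vertical velocity there: v_y = v_y0 − g t = 74.50 − 9.80 × 5.121 = 24.32 m/s.
Speed: √(vₓ² + v_y²) = √(22.07² + 24.32²) = 32.84 m/s.

32.84 m/s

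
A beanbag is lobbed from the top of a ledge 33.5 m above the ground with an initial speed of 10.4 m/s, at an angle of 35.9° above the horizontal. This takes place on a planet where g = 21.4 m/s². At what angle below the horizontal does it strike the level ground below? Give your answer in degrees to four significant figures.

77.61°

Horizontal component vₓ = 10.40 cos 35.9° = 8.424 m/s; vertical v_y0 = 10.40 sin 35.9° = 6.098 m/s.
The projectile lands when y = 33.5 + (6.098) t − ½·21.4·t² = 0. Positive root: t = (6.098 + √(6.098² + 2·21.4·33.5)) / 21.4 = (6.098 + 38.35) / 21.4 = 2.077 s.
At impact: v_y = v_y0 − g t = −38.35 m/s; vₓ = 8.424 m/s.
Angle below horizontal: arctan(|v_y|/vₓ) = arctan(38.35/8.424) = 77.61°.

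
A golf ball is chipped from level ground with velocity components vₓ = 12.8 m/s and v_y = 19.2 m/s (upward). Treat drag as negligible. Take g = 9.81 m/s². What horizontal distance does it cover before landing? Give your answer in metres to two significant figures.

Flight time T = 2 v_y0 / g = 3.914 s.
Range: R = vₓ T = 12.80 × 3.914 = 50.10 m.

50 m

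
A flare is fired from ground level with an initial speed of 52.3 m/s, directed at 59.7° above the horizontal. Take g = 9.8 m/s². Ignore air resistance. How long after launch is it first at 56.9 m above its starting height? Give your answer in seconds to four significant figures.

Horizontal component vₓ = 52.30 cos 59.7° = 26.39 m/s; vertical v_y0 = 52.30 sin 59.7° = 45.16 m/s.
Require v_y0 t − ½ g t² = 56.9, i.e. 4.900 t² − 45.16 t + 56.9 = 0.
t = [45.16 ± √(45.16² − 2·9.80·56.9)] / 9.80 = (45.16 ± 30.39) / 9.80, so t = 1.506 s or t = 7.709 s.
The first (ascending) time is 1.506 s.

1.506 s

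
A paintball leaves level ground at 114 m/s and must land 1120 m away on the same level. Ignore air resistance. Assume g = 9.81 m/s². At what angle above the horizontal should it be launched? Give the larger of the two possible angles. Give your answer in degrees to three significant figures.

Level-ground range R = v₀² sin(2θ)/g ⇒ sin(2θ) = gR/v₀² = 9.81 × 1120 / 114² = 0.8454.
2θ = 57.72° or 180° − 57.72° = 122.3°, so θ = 28.86° or 61.14°.
The larger angle is 61.14°.

61.1°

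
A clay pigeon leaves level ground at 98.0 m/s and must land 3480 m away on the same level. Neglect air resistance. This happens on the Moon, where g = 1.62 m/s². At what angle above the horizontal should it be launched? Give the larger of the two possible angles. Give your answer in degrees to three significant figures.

72.0°

R = v₀² sin 2θ / g gives sin 2θ = gR/v₀² = 1.62·3480/98.0² = 0.5870.
2θ = 35.94° or 180° − 35.94° = 144.1°, so θ = 17.97° or 72.03°.
The larger angle is 72.03°.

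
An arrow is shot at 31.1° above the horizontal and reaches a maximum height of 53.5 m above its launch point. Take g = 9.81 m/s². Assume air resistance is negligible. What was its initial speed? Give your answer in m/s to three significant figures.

62.7 m/s

At the peak v_y = 0, so v_y0 = √(2gH) = √(2 × 9.81 × 53.5) = 32.40 m/s.
v_y0 = v₀ sin θ ⇒ v₀ = 32.40 / sin 31.1° = 62.72 m/s.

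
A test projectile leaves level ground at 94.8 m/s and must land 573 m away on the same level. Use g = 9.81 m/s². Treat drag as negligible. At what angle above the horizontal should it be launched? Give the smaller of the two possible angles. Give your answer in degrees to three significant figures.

19.4°

R = v₀² sin 2θ / g gives sin 2θ = gR/v₀² = 9.81·573/94.8² = 0.6255.
2θ = 38.72° or 180° − 38.72° = 141.3°, so θ = 19.36° or 70.64°.
The smaller angle is 19.36°.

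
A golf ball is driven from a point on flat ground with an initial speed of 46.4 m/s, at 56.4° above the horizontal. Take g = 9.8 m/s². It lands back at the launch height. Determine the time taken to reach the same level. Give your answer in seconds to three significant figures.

Resolve: vₓ = 46.40 cos 56.4° = 25.68 m/s and v_y0 = 46.40 sin 56.4° = 38.65 m/s.
Time of flight on level ground: T = 2 v_y0 / g = 2 × 38.65 / 9.80 = 7.887 s.

7.89 s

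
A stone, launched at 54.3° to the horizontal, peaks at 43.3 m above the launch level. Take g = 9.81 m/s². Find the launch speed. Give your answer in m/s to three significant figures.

At the peak v_y = 0, so v_y0 = √(2gH) = √(2 × 9.81 × 43.3) = 29.15 m/s.
v_y0 = v₀ sin θ ⇒ v₀ = 29.15 / sin 54.3° = 35.89 m/s.

35.9 m/s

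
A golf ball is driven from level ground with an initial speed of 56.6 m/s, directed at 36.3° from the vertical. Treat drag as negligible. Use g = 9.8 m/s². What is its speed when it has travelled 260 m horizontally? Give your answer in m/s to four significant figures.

Resolve: vₓ = 56.60 sin 36.3° = 33.51 m/s and v_y0 = 56.60 cos 36.3° = 45.62 m/s.
Time to reach x = 260 m: t = x/vₓ = 260/33.51 = 7.759 s.
Vertical velocity there: v_y = v_y0 − g t = 45.62 − 9.80 × 7.759 = −30.43 m/s.
Speed: √(vₓ² + v_y²) = √(33.51² + 30.43²) = 45.26 m/s.

45.26 m/s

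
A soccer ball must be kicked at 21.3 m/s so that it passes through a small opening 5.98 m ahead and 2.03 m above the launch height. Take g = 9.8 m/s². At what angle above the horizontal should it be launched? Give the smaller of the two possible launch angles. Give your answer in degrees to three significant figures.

22.5°

Trajectory: y = x tanθ − g x² (1 + tan²θ)/(2v₀²). With x = 5.98, y = 2.03, v₀ = 21.3, g = 9.80:
0.3862 tan²θ − 5.98 tanθ + (2.416) = 0.
tanθ = [5.98 ± √(5.98² − 4 × 0.3862 × (2.416))] / (2 × 0.3862) = (5.98 ± 5.659) / 0.7724, giving tanθ = 0.4152 or 15.07.
θ = 22.55° or 86.20°; the smaller is 22.55°.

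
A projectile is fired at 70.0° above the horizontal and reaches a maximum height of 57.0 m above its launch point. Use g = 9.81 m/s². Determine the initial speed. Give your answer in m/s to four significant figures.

At the peak v_y = 0, so v_y0 = √(2gH) = √(2 × 9.81 × 57.0) = 33.44 m/s.
v_y0 = v₀ sin θ ⇒ v₀ = 33.44 / sin 70.0° = 35.59 m/s.

35.59 m/s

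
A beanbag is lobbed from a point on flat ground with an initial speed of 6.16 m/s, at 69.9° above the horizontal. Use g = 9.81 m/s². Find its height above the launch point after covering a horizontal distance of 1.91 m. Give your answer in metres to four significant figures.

Resolve: vₓ = 6.160 cos 69.9° = 2.117 m/s and v_y0 = 6.160 sin 69.9° = 5.785 m/s.
Time to reach x = 1.91 m: t = x/vₓ = 1.91/2.117 = 0.9022 s.
Height: y = v_y0 t − ½ g t² = 5.785 × 0.9022 − 4.905 × 0.9022² = 5.219 − 3.993 = 1.226 m.

1.226 m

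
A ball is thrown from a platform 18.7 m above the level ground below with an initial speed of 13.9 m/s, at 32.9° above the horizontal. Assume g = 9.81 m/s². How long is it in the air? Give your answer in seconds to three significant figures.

2.87 s

vₓ = 13.90 cos 32.9° = 11.67 m/s; v_y0 = 13.90 sin 32.9° = 7.550 m/s.
Vertical motion (up positive, ground at y = 0): 4.905 t² − (7.550) t − 18.7 = 0, so t = (7.550 + √(7.550² + 2·9.81·18.7)) / 9.81 = (7.550 + 20.59) / 9.81 = 2.868 s.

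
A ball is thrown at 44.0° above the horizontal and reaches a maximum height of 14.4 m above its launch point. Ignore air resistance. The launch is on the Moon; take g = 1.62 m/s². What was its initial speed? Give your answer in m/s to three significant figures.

9.83 m/s

At the peak v_y = 0, so v_y0 = √(2gH) = √(2 × 1.62 × 14.4) = 6.831 m/s.
v_y0 = v₀ sin θ ⇒ v₀ = 6.831 / sin 44.0° = 9.833 m/s.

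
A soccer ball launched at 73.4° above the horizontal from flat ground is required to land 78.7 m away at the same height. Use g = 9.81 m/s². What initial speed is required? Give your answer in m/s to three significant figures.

From R = (v₀² / g) sin 2θ: v₀ = √(gR / sin 2θ).
v₀ = √(9.81 × 78.7 / sin 146.8°) = √(772.0 / 0.5476) = √1410.0 = 37.55 m/s.

37.5 m/s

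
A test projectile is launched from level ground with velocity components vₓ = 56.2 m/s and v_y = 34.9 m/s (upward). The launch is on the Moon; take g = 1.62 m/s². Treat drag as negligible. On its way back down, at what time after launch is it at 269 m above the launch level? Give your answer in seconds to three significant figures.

Require v_y0 t − ½ g t² = 269, i.e. 0.8100 t² − 34.90 t + 269 = 0.
t = [34.90 ± √(34.90² − 2·1.62·269)] / 1.62 = (34.90 ± 18.61) / 1.62, so t = 10.05 s or t = 33.03 s.
The descending-branch root is 33.03 s.

33.0 s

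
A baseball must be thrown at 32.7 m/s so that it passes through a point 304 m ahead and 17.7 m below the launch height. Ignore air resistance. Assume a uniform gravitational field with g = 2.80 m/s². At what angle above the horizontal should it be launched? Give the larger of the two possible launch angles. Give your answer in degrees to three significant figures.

Trajectory: y = x tanθ − g x² (1 + tan²θ)/(2v₀²). With x = 304, y = −17.7, v₀ = 32.7, g = 2.80:
121.0 tan²θ − 304 tanθ + (103.3) = 0.
tanθ = [304 ± √(304² − 4 × 121.0 × (103.3))] / (2 × 121.0) = (304 ± 206.0) / 242.0, giving tanθ = 0.4051 or 2.107.
θ = 22.05° or 64.61°; the larger is 64.61°.

64.6°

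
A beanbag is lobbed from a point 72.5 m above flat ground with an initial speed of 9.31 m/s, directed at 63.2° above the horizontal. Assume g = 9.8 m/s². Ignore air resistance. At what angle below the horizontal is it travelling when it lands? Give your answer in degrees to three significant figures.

vₓ = 9.310 cos 63.2° = 4.198 m/s; v_y0 = 9.310 sin 63.2° = 8.310 m/s.
Vertical motion (up positive, ground at y = 0): 4.900 t² − (8.310) t − 72.5 = 0, so t = (8.310 + √(8.310² + 2·9.80·72.5)) / 9.80 = (8.310 + 38.60) / 9.80 = 4.787 s.
At impact: v_y = v_y0 − g t = −38.60 m/s; vₓ = 4.198 m/s.
Angle below horizontal: arctan(|v_y|/vₓ) = arctan(38.60/4.198) = 83.79°.

83.8°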